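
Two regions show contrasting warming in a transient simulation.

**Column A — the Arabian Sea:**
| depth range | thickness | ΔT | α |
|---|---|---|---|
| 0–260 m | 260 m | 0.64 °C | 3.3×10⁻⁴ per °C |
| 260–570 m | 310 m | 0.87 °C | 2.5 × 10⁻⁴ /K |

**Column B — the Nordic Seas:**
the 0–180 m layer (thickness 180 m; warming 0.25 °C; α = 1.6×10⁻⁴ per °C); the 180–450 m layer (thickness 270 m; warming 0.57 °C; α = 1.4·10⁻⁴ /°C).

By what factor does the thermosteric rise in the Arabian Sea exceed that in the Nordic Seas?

A 0.64 × 260 × 3.3×10⁻⁴ = 0.054912 m
A 0.87 × 2.5×10⁻⁴ × 310 = 0.067425 m
A total: 0.122337 m
B Layer 1: 1.6×10⁻⁴ × 180 × 0.25 = 0.00720 m
B 1.4×10⁻⁴ × 270 × 0.57 = 0.021546 m
B total: 0.028746 m
Ratio: 0.122337 / 0.028746 ≈ 4.256

4.3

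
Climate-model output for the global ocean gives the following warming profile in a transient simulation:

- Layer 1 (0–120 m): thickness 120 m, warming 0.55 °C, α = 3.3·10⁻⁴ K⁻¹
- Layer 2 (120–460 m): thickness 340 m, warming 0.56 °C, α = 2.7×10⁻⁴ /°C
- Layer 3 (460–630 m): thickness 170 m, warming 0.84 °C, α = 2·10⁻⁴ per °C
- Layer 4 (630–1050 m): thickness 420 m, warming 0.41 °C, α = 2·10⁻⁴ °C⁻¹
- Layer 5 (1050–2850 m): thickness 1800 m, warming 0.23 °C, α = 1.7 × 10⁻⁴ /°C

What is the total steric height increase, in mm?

0.55 × 120 × 3.3×10⁻⁴ = 0.02178 m
0.56 × 2.7×10⁻⁴ × 340 = 0.051408 m
Layer 3: 170 × 2×10⁻⁴ × 0.84 = 0.02856 m
630–1050 m: 0.41 × 2×10⁻⁴ × 420 = 0.03444 m
1050–2850 m: 0.23 × 1.7×10⁻⁴ × 1800 = 0.07038 m
Δh = 0.02178 + 0.051408 + 0.02856 + 0.03444 + 0.07038 = 0.206568 m

Δh ≈ 207 mm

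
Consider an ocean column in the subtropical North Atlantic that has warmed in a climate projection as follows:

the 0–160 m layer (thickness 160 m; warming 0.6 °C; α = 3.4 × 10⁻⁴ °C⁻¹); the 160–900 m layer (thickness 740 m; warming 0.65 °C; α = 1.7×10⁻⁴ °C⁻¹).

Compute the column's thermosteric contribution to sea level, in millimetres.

0–160 m: 3.4×10⁻⁴ × 0.6 × 160 = 0.03264 m
Layer 2: 0.65 × 1.7×10⁻⁴ × 740 = 0.08177 m
Δh = 0.03264 + 0.08177 = 0.11441 m ≈ 114 mm

114 mm of thermosteric rise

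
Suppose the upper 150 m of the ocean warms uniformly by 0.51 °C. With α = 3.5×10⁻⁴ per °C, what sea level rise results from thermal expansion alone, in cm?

Δh ≈ 2.68 cm

Δh = αΔT·H = 3.5×10⁻⁴ × 0.51 × 150 = 0.026775 m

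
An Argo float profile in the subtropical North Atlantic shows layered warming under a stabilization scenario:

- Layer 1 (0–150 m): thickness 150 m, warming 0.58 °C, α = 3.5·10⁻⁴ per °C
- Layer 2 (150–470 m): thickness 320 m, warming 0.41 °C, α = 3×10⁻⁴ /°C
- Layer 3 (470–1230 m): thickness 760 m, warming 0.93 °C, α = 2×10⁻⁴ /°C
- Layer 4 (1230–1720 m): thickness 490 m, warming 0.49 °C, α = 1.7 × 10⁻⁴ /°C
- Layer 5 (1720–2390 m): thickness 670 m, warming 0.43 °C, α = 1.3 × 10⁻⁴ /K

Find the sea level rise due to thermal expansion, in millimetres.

289 mm of thermosteric rise

0–150 m: 150 × 3.5×10⁻⁴ × 0.58 = 0.03045 m
Layer 2: 320 × 0.41 × 3×10⁻⁴ = 0.03936 m
Layer 3: 760 × 0.93 × 2×10⁻⁴ = 0.14136 m
1230–1720 m: 490 × 0.49 × 1.7×10⁻⁴ = 0.040817 m
1720–2390 m: 0.43 × 1.3×10⁻⁴ × 670 = 0.037453 m
Δh = 0.03045 + 0.03936 + 0.14136 + 0.040817 + 0.037453 = 0.28944 m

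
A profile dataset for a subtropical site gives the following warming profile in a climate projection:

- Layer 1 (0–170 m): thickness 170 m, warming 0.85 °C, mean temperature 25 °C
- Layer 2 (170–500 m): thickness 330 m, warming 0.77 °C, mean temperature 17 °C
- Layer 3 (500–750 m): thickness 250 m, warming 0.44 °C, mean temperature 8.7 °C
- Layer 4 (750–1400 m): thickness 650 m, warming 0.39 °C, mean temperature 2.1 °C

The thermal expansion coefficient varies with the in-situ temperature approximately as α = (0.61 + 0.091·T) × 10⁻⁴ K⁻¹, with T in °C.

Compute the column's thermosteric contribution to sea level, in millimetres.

Layer 1: α = (0.61 + 0.091×25)×10⁻⁴ = 2.885×10⁻⁴ K⁻¹
Layer 2: α = (0.61 + 0.091×17)×10⁻⁴ = 2.157×10⁻⁴ K⁻¹
Layer 3: α = (0.61 + 0.091×8.7)×10⁻⁴ = 1.4017×10⁻⁴ K⁻¹
Layer 4: α = (0.61 + 0.091×2.1)×10⁻⁴ = 0.8011×10⁻⁴ K⁻¹
0–170 m: 0.85 × 170 × 2.885×10⁻⁴ = 0.04168825 m
Layer 2: 330 × 2.157×10⁻⁴ × 0.77 = 0.05480937 m
Layer 3: 250 × 0.44 × 1.4017×10⁻⁴ = 0.0154187 m
Layer 4: 0.8011×10⁻⁴ × 0.39 × 650 = 0.020307885 m
Δh = 0.04168825 + 0.05480937 + 0.0154187 + 0.020307885 = 0.132224205 m

Δh = 132 mm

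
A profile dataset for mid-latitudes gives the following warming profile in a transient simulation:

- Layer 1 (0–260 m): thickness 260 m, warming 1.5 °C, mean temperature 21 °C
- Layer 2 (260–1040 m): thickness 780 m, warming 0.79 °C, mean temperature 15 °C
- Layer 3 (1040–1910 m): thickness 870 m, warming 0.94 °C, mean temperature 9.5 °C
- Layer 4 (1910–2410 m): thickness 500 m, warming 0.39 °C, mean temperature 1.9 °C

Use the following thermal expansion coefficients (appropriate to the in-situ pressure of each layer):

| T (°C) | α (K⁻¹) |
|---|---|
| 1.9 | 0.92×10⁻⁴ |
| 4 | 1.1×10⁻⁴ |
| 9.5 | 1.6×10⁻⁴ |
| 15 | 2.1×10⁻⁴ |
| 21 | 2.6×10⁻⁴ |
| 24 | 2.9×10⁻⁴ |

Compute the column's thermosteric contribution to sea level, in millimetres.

Δh ≈ 380 mm

Layer 1 at 21 °C → α = 2.6×10⁻⁴ K⁻¹
Layer 2 at 15 °C → α = 2.1×10⁻⁴ K⁻¹
Layer 3 at 9.5 °C → α = 1.6×10⁻⁴ K⁻¹
Layer 4 at 1.9 °C → α = 0.92×10⁻⁴ K⁻¹
Layer 1: 2.6×10⁻⁴ × 1.5 × 260 = 0.10140 m
Layer 2: 0.79 × 780 × 2.1×10⁻⁴ = 0.129402 m
0.94 × 1.6×10⁻⁴ × 870 = 0.130848 m
0.39 × 0.92×10⁻⁴ × 500 = 0.01794 m
Δh = 0.10140 + 0.129402 + 0.130848 + 0.01794 = 0.37959 m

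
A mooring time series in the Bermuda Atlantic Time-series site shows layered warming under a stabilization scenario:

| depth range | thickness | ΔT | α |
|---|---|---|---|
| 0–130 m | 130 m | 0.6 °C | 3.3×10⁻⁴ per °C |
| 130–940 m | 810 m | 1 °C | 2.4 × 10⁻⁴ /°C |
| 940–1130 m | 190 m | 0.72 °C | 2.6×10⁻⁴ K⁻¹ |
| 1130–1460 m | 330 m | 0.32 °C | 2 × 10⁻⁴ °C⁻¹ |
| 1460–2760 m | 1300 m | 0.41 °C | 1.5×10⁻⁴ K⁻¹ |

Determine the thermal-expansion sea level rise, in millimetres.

Δh = 357 mm

Layer 1: 0.6 × 130 × 3.3×10⁻⁴ = 0.02574 m
Layer 2: 2.4×10⁻⁴ × 1 × 810 = 0.19440 m
2.6×10⁻⁴ × 190 × 0.72 = 0.035568 m
Layer 4: 2×10⁻⁴ × 330 × 0.32 = 0.02112 m
Layer 5: 0.41 × 1.5×10⁻⁴ × 1300 = 0.07995 m
Δh = 0.02574 + 0.19440 + 0.035568 + 0.02112 + 0.07995 = 0.356778 m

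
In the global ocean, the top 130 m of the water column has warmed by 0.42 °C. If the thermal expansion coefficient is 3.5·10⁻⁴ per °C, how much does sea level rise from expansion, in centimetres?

Δh = αΔT·H = 3.5×10⁻⁴ × 0.42 × 130 = 0.01911 m

about 1.91 cm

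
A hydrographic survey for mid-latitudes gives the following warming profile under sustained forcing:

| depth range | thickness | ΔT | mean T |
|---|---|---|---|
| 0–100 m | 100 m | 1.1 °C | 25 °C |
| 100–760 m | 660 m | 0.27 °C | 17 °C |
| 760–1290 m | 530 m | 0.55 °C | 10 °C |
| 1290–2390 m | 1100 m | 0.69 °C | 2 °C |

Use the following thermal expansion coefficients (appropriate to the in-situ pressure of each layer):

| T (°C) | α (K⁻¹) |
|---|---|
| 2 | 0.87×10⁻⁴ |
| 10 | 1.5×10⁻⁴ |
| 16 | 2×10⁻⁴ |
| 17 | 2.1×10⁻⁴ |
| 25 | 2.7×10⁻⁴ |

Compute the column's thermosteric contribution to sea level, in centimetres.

Δh ≈ 17.7 cm

Layer 1 at 25 °C → α = 2.7×10⁻⁴ K⁻¹
Layer 2 at 17 °C → α = 2.1×10⁻⁴ K⁻¹
Layer 3 at 10 °C → α = 1.5×10⁻⁴ K⁻¹
Layer 4 at 2 °C → α = 0.87×10⁻⁴ K⁻¹
Layer 1: 100 × 2.7×10⁻⁴ × 1.1 = 0.02970 m
0.27 × 2.1×10⁻⁴ × 660 = 0.037422 m
530 × 1.5×10⁻⁴ × 0.55 = 0.043725 m
1100 × 0.69 × 0.87×10⁻⁴ = 0.066033 m
Δh = 0.02970 + 0.037422 + 0.043725 + 0.066033 = 0.17688 m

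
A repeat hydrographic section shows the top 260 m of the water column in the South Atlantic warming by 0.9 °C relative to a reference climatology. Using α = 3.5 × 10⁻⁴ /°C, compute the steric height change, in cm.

Δh = αΔT·H = 3.5×10⁻⁴ × 0.9 × 260 = 0.08190 m

about 8.2 cm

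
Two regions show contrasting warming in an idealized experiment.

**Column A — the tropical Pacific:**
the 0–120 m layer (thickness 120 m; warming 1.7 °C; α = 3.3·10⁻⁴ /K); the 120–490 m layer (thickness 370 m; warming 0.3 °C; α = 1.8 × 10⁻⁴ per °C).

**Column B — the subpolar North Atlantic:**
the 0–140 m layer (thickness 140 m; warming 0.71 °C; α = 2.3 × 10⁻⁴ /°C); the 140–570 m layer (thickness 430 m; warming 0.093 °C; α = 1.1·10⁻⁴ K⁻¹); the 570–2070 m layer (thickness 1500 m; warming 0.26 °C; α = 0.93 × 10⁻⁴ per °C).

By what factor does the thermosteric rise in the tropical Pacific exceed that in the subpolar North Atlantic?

≈ 1.37×

A Layer 1: 1.7 × 120 × 3.3×10⁻⁴ = 0.06732 m
A 370 × 1.8×10⁻⁴ × 0.3 = 0.01998 m
A total: 0.08730 m
B 2.3×10⁻⁴ × 0.71 × 140 = 0.022862 m
B 0.093 × 1.1×10⁻⁴ × 430 = 0.0043989 m
B 0.26 × 0.93×10⁻⁴ × 1500 = 0.03627 m
B total: 0.0635309 m
Ratio: 0.08730 / 0.0635309 ≈ 1.374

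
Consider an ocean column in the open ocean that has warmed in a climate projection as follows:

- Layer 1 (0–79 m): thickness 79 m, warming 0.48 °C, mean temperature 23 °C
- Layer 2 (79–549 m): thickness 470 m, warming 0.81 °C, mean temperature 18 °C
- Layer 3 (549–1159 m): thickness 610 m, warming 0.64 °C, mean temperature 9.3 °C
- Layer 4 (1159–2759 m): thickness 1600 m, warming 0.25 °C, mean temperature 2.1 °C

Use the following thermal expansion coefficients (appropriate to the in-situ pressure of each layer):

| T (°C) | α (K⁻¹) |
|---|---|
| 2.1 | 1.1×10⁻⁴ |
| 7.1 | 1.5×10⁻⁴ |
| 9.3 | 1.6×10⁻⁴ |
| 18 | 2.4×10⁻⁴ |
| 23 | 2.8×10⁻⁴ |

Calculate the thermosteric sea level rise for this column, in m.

Layer 1 at 23 °C → α = 2.8×10⁻⁴ K⁻¹
Layer 2 at 18 °C → α = 2.4×10⁻⁴ K⁻¹
Layer 3 at 9.3 °C → α = 1.6×10⁻⁴ K⁻¹
Layer 4 at 2.1 °C → α = 1.1×10⁻⁴ K⁻¹
0–79 m: 2.8×10⁻⁴ × 79 × 0.48 = 0.0106176 m
Layer 2: 470 × 0.81 × 2.4×10⁻⁴ = 0.091368 m
0.64 × 610 × 1.6×10⁻⁴ = 0.062464 m
1.1×10⁻⁴ × 0.25 × 1600 = 0.04400 m
Δh = 0.0106176 + 0.091368 + 0.062464 + 0.04400 = 0.2084496 m

0.208 m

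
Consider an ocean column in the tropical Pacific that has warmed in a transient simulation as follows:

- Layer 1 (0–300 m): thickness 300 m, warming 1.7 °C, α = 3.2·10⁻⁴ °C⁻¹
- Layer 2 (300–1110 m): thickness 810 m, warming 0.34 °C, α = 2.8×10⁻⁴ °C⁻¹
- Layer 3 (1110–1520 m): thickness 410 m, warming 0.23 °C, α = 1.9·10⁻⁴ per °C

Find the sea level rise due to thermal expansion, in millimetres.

260 mm

Layer 1: 3.2×10⁻⁴ × 1.7 × 300 = 0.16320 m
Layer 2: 0.34 × 2.8×10⁻⁴ × 810 = 0.077112 m
Layer 3: 410 × 0.23 × 1.9×10⁻⁴ = 0.017917 m
Δh = 0.16320 + 0.077112 + 0.017917 = 0.258229 m ≈ 260 mm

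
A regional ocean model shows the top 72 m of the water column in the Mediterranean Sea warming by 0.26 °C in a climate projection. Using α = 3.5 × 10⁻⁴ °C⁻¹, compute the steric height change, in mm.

Δh = αΔT·H = 3.5×10⁻⁴ × 0.26 × 72 = 0.006552 m

6.55 mm of thermosteric rise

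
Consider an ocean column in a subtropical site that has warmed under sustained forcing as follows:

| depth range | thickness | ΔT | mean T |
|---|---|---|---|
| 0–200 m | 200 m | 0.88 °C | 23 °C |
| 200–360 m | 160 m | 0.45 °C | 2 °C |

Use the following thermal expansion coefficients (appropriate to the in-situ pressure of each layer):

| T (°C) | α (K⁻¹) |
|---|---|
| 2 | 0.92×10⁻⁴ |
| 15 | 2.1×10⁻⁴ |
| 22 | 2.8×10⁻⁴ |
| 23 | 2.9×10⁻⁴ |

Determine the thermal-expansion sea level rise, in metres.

about 0.058 m

Layer 1 at 23 °C → α = 2.9×10⁻⁴ K⁻¹
Layer 2 at 2 °C → α = 0.92×10⁻⁴ K⁻¹
0–200 m: 0.88 × 200 × 2.9×10⁻⁴ = 0.05104 m
0.92×10⁻⁴ × 160 × 0.45 = 0.006624 m
Δh = 0.05104 + 0.006624 = 0.057664 m ≈ 0.058 m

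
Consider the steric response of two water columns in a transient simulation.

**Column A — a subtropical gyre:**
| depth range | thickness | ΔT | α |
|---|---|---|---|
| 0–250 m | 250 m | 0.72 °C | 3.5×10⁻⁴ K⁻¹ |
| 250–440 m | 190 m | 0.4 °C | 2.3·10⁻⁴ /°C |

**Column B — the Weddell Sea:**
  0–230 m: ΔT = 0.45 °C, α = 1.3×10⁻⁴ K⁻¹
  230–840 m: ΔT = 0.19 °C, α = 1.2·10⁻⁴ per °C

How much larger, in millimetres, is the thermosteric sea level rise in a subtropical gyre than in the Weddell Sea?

53.1 mm

A 0.72 × 250 × 3.5×10⁻⁴ = 0.06300 m
A 2.3×10⁻⁴ × 0.4 × 190 = 0.01748 m
A total: 0.08048 m
B 1.3×10⁻⁴ × 0.45 × 230 = 0.013455 m
B 610 × 1.2×10⁻⁴ × 0.19 = 0.013908 m
B total: 0.027363 m
Difference: 0.08048 − 0.027363 = 0.053117 m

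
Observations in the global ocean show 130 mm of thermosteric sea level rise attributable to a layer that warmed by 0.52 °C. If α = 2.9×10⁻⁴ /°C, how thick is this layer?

H ≈ 860 m

H = Δh/(αΔT) = 0.13 / (2.9×10⁻⁴ × 0.52) ≈ 862.1 m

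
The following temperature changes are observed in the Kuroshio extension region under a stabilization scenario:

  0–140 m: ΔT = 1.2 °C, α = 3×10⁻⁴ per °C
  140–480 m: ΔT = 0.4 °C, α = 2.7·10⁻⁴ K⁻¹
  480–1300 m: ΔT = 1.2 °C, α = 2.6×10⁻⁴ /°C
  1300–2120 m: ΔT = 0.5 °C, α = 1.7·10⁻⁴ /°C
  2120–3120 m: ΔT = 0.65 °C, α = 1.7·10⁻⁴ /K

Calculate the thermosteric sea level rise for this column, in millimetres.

1.2 × 3×10⁻⁴ × 140 = 0.05040 m
2.7×10⁻⁴ × 340 × 0.4 = 0.03672 m
Layer 3: 2.6×10⁻⁴ × 1.2 × 820 = 0.25584 m
Layer 4: 1.7×10⁻⁴ × 820 × 0.5 = 0.06970 m
Layer 5: 1.7×10⁻⁴ × 0.65 × 1000 = 0.11050 m
Δh = 0.05040 + 0.03672 + 0.25584 + 0.06970 + 0.11050 = 0.52316 m ≈ 523 mm

523 mm of thermosteric rise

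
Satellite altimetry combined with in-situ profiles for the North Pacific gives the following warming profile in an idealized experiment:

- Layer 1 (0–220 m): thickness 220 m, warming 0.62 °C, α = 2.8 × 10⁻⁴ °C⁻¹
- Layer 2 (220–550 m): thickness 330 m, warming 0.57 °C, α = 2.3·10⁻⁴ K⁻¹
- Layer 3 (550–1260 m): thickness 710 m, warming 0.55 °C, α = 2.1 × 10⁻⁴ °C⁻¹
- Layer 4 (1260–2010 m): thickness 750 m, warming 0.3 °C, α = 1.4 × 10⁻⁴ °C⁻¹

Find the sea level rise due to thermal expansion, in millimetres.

Δh ≈ 190 mm

0.62 × 2.8×10⁻⁴ × 220 = 0.038192 m
220–550 m: 0.57 × 330 × 2.3×10⁻⁴ = 0.043263 m
550–1260 m: 0.55 × 710 × 2.1×10⁻⁴ = 0.082005 m
0.3 × 1.4×10⁻⁴ × 750 = 0.03150 m
Δh = 0.038192 + 0.043263 + 0.082005 + 0.03150 = 0.19496 m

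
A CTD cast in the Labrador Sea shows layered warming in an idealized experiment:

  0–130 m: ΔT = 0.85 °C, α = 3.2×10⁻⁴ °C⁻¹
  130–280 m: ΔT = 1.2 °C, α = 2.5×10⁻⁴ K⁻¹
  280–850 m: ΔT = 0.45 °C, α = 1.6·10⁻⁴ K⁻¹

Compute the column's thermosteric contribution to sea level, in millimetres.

Δh = 121 mm

0–130 m: 0.85 × 130 × 3.2×10⁻⁴ = 0.03536 m
Layer 2: 2.5×10⁻⁴ × 150 × 1.2 = 0.04500 m
0.45 × 570 × 1.6×10⁻⁴ = 0.04104 m
Δh = 0.03536 + 0.04500 + 0.04104 = 0.12140 m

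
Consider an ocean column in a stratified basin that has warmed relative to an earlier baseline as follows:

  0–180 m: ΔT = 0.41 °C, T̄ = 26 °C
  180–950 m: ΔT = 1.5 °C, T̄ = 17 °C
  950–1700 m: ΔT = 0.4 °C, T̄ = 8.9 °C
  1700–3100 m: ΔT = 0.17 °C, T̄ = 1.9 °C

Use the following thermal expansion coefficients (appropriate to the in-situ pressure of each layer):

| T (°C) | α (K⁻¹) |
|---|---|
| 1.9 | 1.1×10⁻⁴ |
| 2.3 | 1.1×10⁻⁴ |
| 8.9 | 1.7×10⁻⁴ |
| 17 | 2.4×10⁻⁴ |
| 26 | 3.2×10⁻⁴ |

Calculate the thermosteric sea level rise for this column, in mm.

Layer 1 at 26 °C → α = 3.2×10⁻⁴ K⁻¹
Layer 2 at 17 °C → α = 2.4×10⁻⁴ K⁻¹
Layer 3 at 8.9 °C → α = 1.7×10⁻⁴ K⁻¹
Layer 4 at 1.9 °C → α = 1.1×10⁻⁴ K⁻¹
0–180 m: 180 × 0.41 × 3.2×10⁻⁴ = 0.023616 m
Layer 2: 1.5 × 770 × 2.4×10⁻⁴ = 0.27720 m
Layer 3: 1.7×10⁻⁴ × 0.4 × 750 = 0.05100 m
Layer 4: 1.1×10⁻⁴ × 1400 × 0.17 = 0.02618 m
Δh = 0.023616 + 0.27720 + 0.05100 + 0.02618 = 0.377996 m

about 380 mm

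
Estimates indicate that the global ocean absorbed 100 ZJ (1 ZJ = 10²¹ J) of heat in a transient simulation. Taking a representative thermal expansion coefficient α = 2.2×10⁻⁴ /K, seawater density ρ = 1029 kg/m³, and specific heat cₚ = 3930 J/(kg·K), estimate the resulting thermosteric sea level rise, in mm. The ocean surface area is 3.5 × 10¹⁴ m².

Per unit area: Q = 100×10²¹ / (3.5×10¹⁴) ≈ 2.857×10⁸ J/m²
Δh = αQ/(ρcₚ) = 2.2×10⁻⁴ × 2.857×10⁸ / (1029 × 3930) ≈ 0.015543 m

16 mm of thermosteric rise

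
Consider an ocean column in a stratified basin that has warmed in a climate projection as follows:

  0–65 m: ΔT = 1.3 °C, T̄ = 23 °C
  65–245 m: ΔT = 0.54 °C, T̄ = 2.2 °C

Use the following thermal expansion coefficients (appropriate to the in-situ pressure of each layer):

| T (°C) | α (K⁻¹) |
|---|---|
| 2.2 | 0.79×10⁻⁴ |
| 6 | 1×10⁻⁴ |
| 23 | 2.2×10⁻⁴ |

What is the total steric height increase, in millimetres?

Layer 1 at 23 °C → α = 2.2×10⁻⁴ K⁻¹
Layer 2 at 2.2 °C → α = 0.79×10⁻⁴ K⁻¹
0–65 m: 1.3 × 65 × 2.2×10⁻⁴ = 0.01859 m
0.54 × 0.79×10⁻⁴ × 180 = 0.0076788 m
Δh = 0.01859 + 0.0076788 = 0.0262688 m ≈ 26.3 mm

26.3 mm of thermosteric rise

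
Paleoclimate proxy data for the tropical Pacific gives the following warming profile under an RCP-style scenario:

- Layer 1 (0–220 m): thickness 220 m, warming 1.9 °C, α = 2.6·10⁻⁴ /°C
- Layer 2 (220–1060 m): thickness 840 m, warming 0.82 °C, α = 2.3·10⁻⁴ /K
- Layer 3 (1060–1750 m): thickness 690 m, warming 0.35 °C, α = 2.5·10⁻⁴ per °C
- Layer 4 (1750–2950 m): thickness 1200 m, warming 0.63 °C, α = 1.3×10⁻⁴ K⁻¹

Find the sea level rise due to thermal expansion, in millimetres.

0–220 m: 220 × 2.6×10⁻⁴ × 1.9 = 0.10868 m
220–1060 m: 840 × 0.82 × 2.3×10⁻⁴ = 0.158424 m
1060–1750 m: 0.35 × 690 × 2.5×10⁻⁴ = 0.060375 m
1.3×10⁻⁴ × 0.63 × 1200 = 0.09828 m
Δh = 0.10868 + 0.158424 + 0.060375 + 0.09828 = 0.425759 m

426 mm of thermosteric rise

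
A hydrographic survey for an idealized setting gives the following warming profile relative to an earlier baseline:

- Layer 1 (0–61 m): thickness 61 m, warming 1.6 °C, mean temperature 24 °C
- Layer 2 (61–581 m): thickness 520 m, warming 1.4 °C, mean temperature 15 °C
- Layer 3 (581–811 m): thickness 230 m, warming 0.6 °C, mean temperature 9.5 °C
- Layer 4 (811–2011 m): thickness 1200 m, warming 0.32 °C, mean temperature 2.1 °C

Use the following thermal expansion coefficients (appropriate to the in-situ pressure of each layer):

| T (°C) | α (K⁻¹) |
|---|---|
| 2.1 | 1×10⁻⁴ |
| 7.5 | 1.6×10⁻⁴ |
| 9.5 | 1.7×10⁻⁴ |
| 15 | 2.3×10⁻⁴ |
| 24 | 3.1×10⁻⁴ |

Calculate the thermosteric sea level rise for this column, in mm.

about 260 mm

Layer 1 at 24 °C → α = 3.1×10⁻⁴ K⁻¹
Layer 2 at 15 °C → α = 2.3×10⁻⁴ K⁻¹
Layer 3 at 9.5 °C → α = 1.7×10⁻⁴ K⁻¹
Layer 4 at 2.1 °C → α = 1×10⁻⁴ K⁻¹
0–61 m: 3.1×10⁻⁴ × 61 × 1.6 = 0.030256 m
61–581 m: 1.4 × 520 × 2.3×10⁻⁴ = 0.16744 m
Layer 3: 1.7×10⁻⁴ × 0.6 × 230 = 0.02346 m
811–2011 m: 1200 × 1×10⁻⁴ × 0.32 = 0.03840 m
Δh = 0.030256 + 0.16744 + 0.02346 + 0.03840 = 0.259556 m ≈ 260 mm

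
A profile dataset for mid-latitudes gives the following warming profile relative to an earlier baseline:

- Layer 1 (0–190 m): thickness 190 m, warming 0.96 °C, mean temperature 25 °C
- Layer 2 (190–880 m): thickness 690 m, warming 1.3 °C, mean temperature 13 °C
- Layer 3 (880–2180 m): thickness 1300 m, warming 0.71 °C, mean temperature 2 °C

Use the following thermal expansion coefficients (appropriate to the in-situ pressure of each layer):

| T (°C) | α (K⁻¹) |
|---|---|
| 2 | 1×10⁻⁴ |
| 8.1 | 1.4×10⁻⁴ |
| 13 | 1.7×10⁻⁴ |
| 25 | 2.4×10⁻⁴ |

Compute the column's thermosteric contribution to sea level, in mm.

Layer 1 at 25 °C → α = 2.4×10⁻⁴ K⁻¹
Layer 2 at 13 °C → α = 1.7×10⁻⁴ K⁻¹
Layer 3 at 2 °C → α = 1×10⁻⁴ K⁻¹
0–190 m: 2.4×10⁻⁴ × 190 × 0.96 = 0.043776 m
190–880 m: 1.3 × 1.7×10⁻⁴ × 690 = 0.15249 m
Layer 3: 1×10⁻⁴ × 0.71 × 1300 = 0.09230 m
Δh = 0.043776 + 0.15249 + 0.09230 = 0.288566 m ≈ 289 mm

about 289 mm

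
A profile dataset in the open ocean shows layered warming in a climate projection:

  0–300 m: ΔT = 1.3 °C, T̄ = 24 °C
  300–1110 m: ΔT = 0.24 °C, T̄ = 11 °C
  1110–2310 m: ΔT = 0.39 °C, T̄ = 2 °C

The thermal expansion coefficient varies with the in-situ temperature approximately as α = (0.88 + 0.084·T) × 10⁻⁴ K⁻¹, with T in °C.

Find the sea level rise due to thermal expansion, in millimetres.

Layer 1: α = (0.88 + 0.084×24)×10⁻⁴ = 2.896×10⁻⁴ K⁻¹
Layer 2: α = (0.88 + 0.084×11)×10⁻⁴ = 1.804×10⁻⁴ K⁻¹
Layer 3: α = (0.88 + 0.084×2)×10⁻⁴ = 1.048×10⁻⁴ K⁻¹
0–300 m: 300 × 2.896×10⁻⁴ × 1.3 = 0.112944 m
Layer 2: 0.24 × 1.804×10⁻⁴ × 810 = 0.03506976 m
1.048×10⁻⁴ × 1200 × 0.39 = 0.0490464 m
Δh = 0.112944 + 0.03506976 + 0.0490464 = 0.19706016 m ≈ 197 mm

197 mm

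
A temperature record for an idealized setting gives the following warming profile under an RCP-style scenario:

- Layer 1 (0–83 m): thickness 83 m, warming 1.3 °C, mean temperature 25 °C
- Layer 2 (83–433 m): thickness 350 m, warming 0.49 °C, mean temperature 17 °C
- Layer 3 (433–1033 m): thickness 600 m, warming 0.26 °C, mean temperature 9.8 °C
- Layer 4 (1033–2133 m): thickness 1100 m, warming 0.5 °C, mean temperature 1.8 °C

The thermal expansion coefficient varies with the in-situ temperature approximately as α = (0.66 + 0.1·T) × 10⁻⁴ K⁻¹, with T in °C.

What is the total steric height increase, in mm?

Layer 1: α = (0.66 + 0.1×25)×10⁻⁴ = 3.16×10⁻⁴ K⁻¹
Layer 2: α = (0.66 + 0.1×17)×10⁻⁴ = 2.36×10⁻⁴ K⁻¹
Layer 3: α = (0.66 + 0.1×9.8)×10⁻⁴ = 1.64×10⁻⁴ K⁻¹
Layer 4: α = (0.66 + 0.1×1.8)×10⁻⁴ = 0.84×10⁻⁴ K⁻¹
0–83 m: 3.16×10⁻⁴ × 83 × 1.3 = 0.0340964 m
83–433 m: 350 × 0.49 × 2.36×10⁻⁴ = 0.040474 m
0.26 × 1.64×10⁻⁴ × 600 = 0.025584 m
1033–2133 m: 0.5 × 0.84×10⁻⁴ × 1100 = 0.04620 m
Δh = 0.0340964 + 0.040474 + 0.025584 + 0.04620 = 0.1463544 m

about 146 mm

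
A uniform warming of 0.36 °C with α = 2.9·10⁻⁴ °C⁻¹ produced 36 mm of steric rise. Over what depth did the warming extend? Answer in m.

345 m

H = Δh/(αΔT) = 0.036 / (2.9×10⁻⁴ × 0.36) ≈ 344.8 m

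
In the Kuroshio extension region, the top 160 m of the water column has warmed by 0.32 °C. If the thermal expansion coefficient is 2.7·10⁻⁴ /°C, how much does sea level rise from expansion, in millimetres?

Δh = 13.8 mm

Δh = αΔT·H = 2.7×10⁻⁴ × 0.32 × 160 = 0.013824 m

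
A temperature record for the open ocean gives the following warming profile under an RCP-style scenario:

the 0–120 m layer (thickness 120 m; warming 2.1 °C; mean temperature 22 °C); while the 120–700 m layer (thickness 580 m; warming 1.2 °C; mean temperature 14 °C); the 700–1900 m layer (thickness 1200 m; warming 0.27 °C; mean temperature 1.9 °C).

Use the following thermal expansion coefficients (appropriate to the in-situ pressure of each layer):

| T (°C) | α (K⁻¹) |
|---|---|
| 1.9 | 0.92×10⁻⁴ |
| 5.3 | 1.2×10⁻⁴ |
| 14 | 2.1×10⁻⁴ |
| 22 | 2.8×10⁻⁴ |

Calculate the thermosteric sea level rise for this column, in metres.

Layer 1 at 22 °C → α = 2.8×10⁻⁴ K⁻¹
Layer 2 at 14 °C → α = 2.1×10⁻⁴ K⁻¹
Layer 3 at 1.9 °C → α = 0.92×10⁻⁴ K⁻¹
120 × 2.1 × 2.8×10⁻⁴ = 0.07056 m
1.2 × 2.1×10⁻⁴ × 580 = 0.14616 m
1200 × 0.27 × 0.92×10⁻⁴ = 0.029808 m
Δh = 0.07056 + 0.14616 + 0.029808 = 0.246528 m ≈ 0.25 m

Δh = 0.25 m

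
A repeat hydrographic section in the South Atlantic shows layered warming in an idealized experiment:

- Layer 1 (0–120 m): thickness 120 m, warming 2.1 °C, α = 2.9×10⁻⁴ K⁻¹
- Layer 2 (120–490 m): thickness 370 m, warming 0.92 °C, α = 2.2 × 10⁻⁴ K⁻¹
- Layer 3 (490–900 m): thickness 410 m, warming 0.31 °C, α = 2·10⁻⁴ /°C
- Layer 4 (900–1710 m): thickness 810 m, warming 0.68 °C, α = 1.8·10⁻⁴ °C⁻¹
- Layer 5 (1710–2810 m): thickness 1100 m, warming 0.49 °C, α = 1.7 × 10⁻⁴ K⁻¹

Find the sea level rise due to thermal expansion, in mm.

360 mm of thermosteric rise

2.1 × 2.9×10⁻⁴ × 120 = 0.07308 m
Layer 2: 0.92 × 370 × 2.2×10⁻⁴ = 0.074888 m
410 × 0.31 × 2×10⁻⁴ = 0.02542 m
Layer 4: 1.8×10⁻⁴ × 0.68 × 810 = 0.099144 m
1.7×10⁻⁴ × 0.49 × 1100 = 0.09163 m
Δh = 0.07308 + 0.074888 + 0.02542 + 0.099144 + 0.09163 = 0.364162 m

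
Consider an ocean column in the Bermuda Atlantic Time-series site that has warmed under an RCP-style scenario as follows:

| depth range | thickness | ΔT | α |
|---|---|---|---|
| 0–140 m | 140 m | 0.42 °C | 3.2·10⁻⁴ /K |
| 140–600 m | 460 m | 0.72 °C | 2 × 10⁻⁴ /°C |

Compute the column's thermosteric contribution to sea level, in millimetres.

Δh ≈ 85.1 mm

Layer 1: 0.42 × 3.2×10⁻⁴ × 140 = 0.018816 m
Layer 2: 2×10⁻⁴ × 0.72 × 460 = 0.06624 m
Δh = 0.018816 + 0.06624 = 0.085056 m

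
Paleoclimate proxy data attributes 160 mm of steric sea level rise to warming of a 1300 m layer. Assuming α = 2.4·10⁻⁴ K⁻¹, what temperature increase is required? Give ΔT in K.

ΔT ≈ 0.513 K

ΔT = Δh/(αH) = 0.16 / (2.4×10⁻⁴ × 1300) ≈ 0.5128 K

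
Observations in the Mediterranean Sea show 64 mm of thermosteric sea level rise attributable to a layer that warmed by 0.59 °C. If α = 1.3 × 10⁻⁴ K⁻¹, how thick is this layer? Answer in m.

H ≈ 830 m

H = Δh/(αΔT) = 0.064 / (1.3×10⁻⁴ × 0.59) ≈ 834.4 m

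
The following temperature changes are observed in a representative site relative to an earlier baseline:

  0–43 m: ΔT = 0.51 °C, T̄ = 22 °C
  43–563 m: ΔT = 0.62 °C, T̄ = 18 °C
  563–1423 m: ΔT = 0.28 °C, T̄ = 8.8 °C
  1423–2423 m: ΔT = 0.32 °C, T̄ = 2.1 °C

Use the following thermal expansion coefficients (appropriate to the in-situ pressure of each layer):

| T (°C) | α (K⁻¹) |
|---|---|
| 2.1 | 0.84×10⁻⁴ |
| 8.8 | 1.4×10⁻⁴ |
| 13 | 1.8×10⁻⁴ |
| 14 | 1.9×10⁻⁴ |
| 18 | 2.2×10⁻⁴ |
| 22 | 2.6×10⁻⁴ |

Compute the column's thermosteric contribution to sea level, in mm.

Δh ≈ 137 mm

Layer 1 at 22 °C → α = 2.6×10⁻⁴ K⁻¹
Layer 2 at 18 °C → α = 2.2×10⁻⁴ K⁻¹
Layer 3 at 8.8 °C → α = 1.4×10⁻⁴ K⁻¹
Layer 4 at 2.1 °C → α = 0.84×10⁻⁴ K⁻¹
0–43 m: 43 × 0.51 × 2.6×10⁻⁴ = 0.0057018 m
43–563 m: 0.62 × 2.2×10⁻⁴ × 520 = 0.070928 m
0.28 × 860 × 1.4×10⁻⁴ = 0.033712 m
1423–2423 m: 1000 × 0.32 × 0.84×10⁻⁴ = 0.02688 m
Δh = 0.0057018 + 0.070928 + 0.033712 + 0.02688 = 0.1372218 m ≈ 137 mm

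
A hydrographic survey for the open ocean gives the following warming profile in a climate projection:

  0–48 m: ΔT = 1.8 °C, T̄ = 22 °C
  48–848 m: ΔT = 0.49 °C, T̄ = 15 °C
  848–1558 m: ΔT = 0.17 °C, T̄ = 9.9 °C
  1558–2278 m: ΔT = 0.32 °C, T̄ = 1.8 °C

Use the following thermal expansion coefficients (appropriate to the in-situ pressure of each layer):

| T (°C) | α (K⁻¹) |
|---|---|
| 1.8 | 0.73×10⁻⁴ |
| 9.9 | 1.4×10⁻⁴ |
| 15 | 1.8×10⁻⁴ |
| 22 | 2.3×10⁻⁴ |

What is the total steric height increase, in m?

0.124 m of thermosteric rise

Layer 1 at 22 °C → α = 2.3×10⁻⁴ K⁻¹
Layer 2 at 15 °C → α = 1.8×10⁻⁴ K⁻¹
Layer 3 at 9.9 °C → α = 1.4×10⁻⁴ K⁻¹
Layer 4 at 1.8 °C → α = 0.73×10⁻⁴ K⁻¹
0–48 m: 2.3×10⁻⁴ × 48 × 1.8 = 0.019872 m
Layer 2: 800 × 1.8×10⁻⁴ × 0.49 = 0.07056 m
Layer 3: 710 × 0.17 × 1.4×10⁻⁴ = 0.016898 m
1558–2278 m: 0.32 × 720 × 0.73×10⁻⁴ = 0.0168192 m
Δh = 0.019872 + 0.07056 + 0.016898 + 0.0168192 = 0.1241492 m ≈ 0.124 m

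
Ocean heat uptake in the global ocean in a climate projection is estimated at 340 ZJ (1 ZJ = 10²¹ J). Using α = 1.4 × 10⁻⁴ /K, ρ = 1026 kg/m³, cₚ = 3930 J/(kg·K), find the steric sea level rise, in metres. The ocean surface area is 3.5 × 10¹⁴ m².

Per unit area: Q = 340×10²¹ / (3.5×10¹⁴) ≈ 9.714×10⁸ J/m²
Δh = αQ/(ρcₚ) = 1.4×10⁻⁴ × 9.714×10⁸ / (1026 × 3930) ≈ 0.033728 m

0.034 m of thermosteric rise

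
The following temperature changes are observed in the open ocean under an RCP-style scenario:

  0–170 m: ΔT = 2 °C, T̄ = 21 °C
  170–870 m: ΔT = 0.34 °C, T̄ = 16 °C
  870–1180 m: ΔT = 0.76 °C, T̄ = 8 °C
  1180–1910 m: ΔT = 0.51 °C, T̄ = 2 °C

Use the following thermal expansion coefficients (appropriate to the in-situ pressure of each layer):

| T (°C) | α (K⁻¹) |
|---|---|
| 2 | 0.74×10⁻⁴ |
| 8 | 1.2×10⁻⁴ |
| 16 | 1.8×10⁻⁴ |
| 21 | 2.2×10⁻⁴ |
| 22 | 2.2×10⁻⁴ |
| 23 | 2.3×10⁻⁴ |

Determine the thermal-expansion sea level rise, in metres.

Layer 1 at 21 °C → α = 2.2×10⁻⁴ K⁻¹
Layer 2 at 16 °C → α = 1.8×10⁻⁴ K⁻¹
Layer 3 at 8 °C → α = 1.2×10⁻⁴ K⁻¹
Layer 4 at 2 °C → α = 0.74×10⁻⁴ K⁻¹
Layer 1: 170 × 2 × 2.2×10⁻⁴ = 0.07480 m
Layer 2: 1.8×10⁻⁴ × 700 × 0.34 = 0.04284 m
870–1180 m: 1.2×10⁻⁴ × 0.76 × 310 = 0.028272 m
1180–1910 m: 730 × 0.74×10⁻⁴ × 0.51 = 0.0275502 m
Δh = 0.07480 + 0.04284 + 0.028272 + 0.0275502 = 0.1734622 m ≈ 0.17 m

0.17 m of thermosteric rise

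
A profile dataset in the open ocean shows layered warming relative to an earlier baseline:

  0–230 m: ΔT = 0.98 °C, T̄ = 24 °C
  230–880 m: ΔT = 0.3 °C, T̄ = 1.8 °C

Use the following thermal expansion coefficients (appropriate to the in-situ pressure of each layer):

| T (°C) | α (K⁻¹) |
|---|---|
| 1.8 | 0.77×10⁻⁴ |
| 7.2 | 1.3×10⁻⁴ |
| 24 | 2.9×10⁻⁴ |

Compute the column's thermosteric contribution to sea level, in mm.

Layer 1 at 24 °C → α = 2.9×10⁻⁴ K⁻¹
Layer 2 at 1.8 °C → α = 0.77×10⁻⁴ K⁻¹
230 × 2.9×10⁻⁴ × 0.98 = 0.065366 m
Layer 2: 650 × 0.77×10⁻⁴ × 0.3 = 0.015015 m
Δh = 0.065366 + 0.015015 = 0.080381 m ≈ 80 mm

Δh = 80 mm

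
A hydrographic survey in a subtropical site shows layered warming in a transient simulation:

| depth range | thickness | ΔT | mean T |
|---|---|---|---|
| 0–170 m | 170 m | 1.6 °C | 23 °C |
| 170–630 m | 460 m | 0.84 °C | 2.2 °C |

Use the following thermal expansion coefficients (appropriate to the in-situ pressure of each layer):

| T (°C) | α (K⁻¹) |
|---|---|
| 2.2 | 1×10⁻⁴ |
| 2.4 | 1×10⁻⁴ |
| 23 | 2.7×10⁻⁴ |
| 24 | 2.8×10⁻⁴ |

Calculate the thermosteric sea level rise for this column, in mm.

112 mm of thermosteric rise

Layer 1 at 23 °C → α = 2.7×10⁻⁴ K⁻¹
Layer 2 at 2.2 °C → α = 1×10⁻⁴ K⁻¹
170 × 2.7×10⁻⁴ × 1.6 = 0.07344 m
0.84 × 1×10⁻⁴ × 460 = 0.03864 m
Δh = 0.07344 + 0.03864 = 0.11208 m ≈ 112 mm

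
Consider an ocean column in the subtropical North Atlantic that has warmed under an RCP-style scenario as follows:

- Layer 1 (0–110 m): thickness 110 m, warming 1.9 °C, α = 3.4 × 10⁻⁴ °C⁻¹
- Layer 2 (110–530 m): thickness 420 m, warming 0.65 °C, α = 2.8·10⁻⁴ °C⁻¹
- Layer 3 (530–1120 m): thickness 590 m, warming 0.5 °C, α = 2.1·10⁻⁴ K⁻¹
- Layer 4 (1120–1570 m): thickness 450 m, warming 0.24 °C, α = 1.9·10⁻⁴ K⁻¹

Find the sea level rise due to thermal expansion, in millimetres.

Δh = 230 mm

1.9 × 110 × 3.4×10⁻⁴ = 0.07106 m
Layer 2: 420 × 0.65 × 2.8×10⁻⁴ = 0.07644 m
Layer 3: 2.1×10⁻⁴ × 590 × 0.5 = 0.06195 m
1120–1570 m: 450 × 1.9×10⁻⁴ × 0.24 = 0.02052 m
Δh = 0.07106 + 0.07644 + 0.06195 + 0.02052 = 0.22997 m ≈ 230 mm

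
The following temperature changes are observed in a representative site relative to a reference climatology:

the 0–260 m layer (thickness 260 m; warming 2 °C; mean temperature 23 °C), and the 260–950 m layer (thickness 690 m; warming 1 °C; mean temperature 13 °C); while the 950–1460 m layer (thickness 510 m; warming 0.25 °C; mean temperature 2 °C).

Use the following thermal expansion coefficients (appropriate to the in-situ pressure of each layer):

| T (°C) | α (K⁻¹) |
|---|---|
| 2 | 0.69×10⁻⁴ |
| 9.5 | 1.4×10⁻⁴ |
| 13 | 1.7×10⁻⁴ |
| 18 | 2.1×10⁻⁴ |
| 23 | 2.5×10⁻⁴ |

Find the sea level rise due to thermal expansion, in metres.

about 0.26 m

Layer 1 at 23 °C → α = 2.5×10⁻⁴ K⁻¹
Layer 2 at 13 °C → α = 1.7×10⁻⁴ K⁻¹
Layer 3 at 2 °C → α = 0.69×10⁻⁴ K⁻¹
0–260 m: 2 × 2.5×10⁻⁴ × 260 = 0.13000 m
1.7×10⁻⁴ × 1 × 690 = 0.11730 m
510 × 0.69×10⁻⁴ × 0.25 = 0.0087975 m
Δh = 0.13000 + 0.11730 + 0.0087975 = 0.2560975 m ≈ 0.26 m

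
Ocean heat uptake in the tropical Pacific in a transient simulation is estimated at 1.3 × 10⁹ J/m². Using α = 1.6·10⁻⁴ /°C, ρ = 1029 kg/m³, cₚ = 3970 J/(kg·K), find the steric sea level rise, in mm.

Δh = αQ/(ρcₚ) = 1.6×10⁻⁴ × 1.3×10⁹ / (1029 × 3970) ≈ 0.050916 m

Δh = 51 mm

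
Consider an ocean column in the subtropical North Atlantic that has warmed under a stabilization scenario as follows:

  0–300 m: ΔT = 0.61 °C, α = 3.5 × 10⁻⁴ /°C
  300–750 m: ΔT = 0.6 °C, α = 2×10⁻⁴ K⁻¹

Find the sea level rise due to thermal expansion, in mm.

Δh ≈ 118 mm

Layer 1: 0.61 × 300 × 3.5×10⁻⁴ = 0.06405 m
300–750 m: 450 × 2×10⁻⁴ × 0.6 = 0.05400 m
Δh = 0.06405 + 0.05400 = 0.11805 m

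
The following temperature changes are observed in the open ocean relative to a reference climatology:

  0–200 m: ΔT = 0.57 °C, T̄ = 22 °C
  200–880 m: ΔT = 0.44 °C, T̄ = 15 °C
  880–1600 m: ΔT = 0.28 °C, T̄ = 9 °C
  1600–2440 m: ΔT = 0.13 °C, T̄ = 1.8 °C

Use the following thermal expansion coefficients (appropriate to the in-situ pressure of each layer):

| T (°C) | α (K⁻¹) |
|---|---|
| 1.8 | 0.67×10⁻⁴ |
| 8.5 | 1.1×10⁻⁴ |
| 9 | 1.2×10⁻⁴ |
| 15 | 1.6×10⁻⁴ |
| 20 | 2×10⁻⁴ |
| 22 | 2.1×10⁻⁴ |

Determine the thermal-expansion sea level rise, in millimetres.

Layer 1 at 22 °C → α = 2.1×10⁻⁴ K⁻¹
Layer 2 at 15 °C → α = 1.6×10⁻⁴ K⁻¹
Layer 3 at 9 °C → α = 1.2×10⁻⁴ K⁻¹
Layer 4 at 1.8 °C → α = 0.67×10⁻⁴ K⁻¹
200 × 0.57 × 2.1×10⁻⁴ = 0.02394 m
Layer 2: 680 × 1.6×10⁻⁴ × 0.44 = 0.047872 m
Layer 3: 1.2×10⁻⁴ × 720 × 0.28 = 0.024192 m
Layer 4: 840 × 0.67×10⁻⁴ × 0.13 = 0.0073164 m
Δh = 0.02394 + 0.047872 + 0.024192 + 0.0073164 = 0.1033204 m ≈ 100 mm

100 mm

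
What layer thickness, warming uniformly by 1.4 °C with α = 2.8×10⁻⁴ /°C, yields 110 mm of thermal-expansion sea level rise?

H = Δh/(αΔT) = 0.11 / (2.8×10⁻⁴ × 1.4) ≈ 280.6 m

about 281 m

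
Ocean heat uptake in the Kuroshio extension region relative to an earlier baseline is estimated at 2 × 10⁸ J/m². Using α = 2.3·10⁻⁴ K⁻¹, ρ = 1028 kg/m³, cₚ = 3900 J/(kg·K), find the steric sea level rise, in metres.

about 0.0115 m

Δh = αQ/(ρcₚ) = 2.3×10⁻⁴ × 2×10⁸ / (1028 × 3900) ≈ 0.011474 m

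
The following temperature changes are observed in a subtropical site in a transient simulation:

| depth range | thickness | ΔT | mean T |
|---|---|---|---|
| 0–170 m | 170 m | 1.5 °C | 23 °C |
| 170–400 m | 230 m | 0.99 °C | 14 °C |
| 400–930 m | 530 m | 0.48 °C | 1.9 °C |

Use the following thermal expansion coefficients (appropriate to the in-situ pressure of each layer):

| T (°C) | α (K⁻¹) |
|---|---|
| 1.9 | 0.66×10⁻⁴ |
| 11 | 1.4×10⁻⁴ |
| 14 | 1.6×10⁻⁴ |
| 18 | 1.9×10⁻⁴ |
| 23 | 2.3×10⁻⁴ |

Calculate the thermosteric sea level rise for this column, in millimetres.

Δh ≈ 110 mm

Layer 1 at 23 °C → α = 2.3×10⁻⁴ K⁻¹
Layer 2 at 14 °C → α = 1.6×10⁻⁴ K⁻¹
Layer 3 at 1.9 °C → α = 0.66×10⁻⁴ K⁻¹
170 × 1.5 × 2.3×10⁻⁴ = 0.05865 m
Layer 2: 0.99 × 1.6×10⁻⁴ × 230 = 0.036432 m
400–930 m: 0.66×10⁻⁴ × 530 × 0.48 = 0.0167904 m
Δh = 0.05865 + 0.036432 + 0.0167904 = 0.1118724 m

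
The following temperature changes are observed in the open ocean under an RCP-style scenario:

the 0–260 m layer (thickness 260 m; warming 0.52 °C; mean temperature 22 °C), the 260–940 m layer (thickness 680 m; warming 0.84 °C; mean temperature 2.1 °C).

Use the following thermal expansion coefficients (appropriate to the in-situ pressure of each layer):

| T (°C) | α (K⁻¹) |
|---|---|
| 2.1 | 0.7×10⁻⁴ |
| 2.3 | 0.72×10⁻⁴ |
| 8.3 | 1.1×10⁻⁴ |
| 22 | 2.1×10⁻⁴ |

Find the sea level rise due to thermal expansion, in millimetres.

Layer 1 at 22 °C → α = 2.1×10⁻⁴ K⁻¹
Layer 2 at 2.1 °C → α = 0.7×10⁻⁴ K⁻¹
0–260 m: 0.52 × 260 × 2.1×10⁻⁴ = 0.028392 m
Layer 2: 0.7×10⁻⁴ × 0.84 × 680 = 0.039984 m
Δh = 0.028392 + 0.039984 = 0.068376 m

Δh ≈ 68.4 mm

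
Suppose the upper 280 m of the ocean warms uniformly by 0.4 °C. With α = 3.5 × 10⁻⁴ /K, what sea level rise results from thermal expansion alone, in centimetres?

3.92 cm of thermosteric rise

Δh = αΔT·H = 3.5×10⁻⁴ × 0.4 × 280 = 0.03920 m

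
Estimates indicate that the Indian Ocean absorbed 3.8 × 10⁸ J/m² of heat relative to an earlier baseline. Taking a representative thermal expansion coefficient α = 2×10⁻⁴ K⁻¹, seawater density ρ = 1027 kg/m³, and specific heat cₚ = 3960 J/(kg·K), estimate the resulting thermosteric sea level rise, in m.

Δh = αQ/(ρcₚ) = 2×10⁻⁴ × 3.8×10⁸ / (1027 × 3960) ≈ 0.018687 m

Δh ≈ 0.0187 m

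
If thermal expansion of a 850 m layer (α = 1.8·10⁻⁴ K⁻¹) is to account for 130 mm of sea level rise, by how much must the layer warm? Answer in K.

ΔT = Δh/(αH) = 0.13 / (1.8×10⁻⁴ × 850) ≈ 0.8497 K

ΔT ≈ 0.850 K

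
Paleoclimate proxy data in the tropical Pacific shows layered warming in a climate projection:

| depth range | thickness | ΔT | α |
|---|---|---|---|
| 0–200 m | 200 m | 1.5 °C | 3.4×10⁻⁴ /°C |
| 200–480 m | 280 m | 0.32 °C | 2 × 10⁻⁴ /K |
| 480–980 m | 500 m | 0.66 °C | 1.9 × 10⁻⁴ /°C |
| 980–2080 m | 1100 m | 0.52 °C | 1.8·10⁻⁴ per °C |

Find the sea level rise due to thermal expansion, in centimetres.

28.6 cm of thermosteric rise

Layer 1: 3.4×10⁻⁴ × 1.5 × 200 = 0.10200 m
Layer 2: 280 × 0.32 × 2×10⁻⁴ = 0.01792 m
Layer 3: 0.66 × 1.9×10⁻⁴ × 500 = 0.06270 m
980–2080 m: 0.52 × 1.8×10⁻⁴ × 1100 = 0.10296 m
Δh = 0.10200 + 0.01792 + 0.06270 + 0.10296 = 0.28558 m ≈ 28.6 cm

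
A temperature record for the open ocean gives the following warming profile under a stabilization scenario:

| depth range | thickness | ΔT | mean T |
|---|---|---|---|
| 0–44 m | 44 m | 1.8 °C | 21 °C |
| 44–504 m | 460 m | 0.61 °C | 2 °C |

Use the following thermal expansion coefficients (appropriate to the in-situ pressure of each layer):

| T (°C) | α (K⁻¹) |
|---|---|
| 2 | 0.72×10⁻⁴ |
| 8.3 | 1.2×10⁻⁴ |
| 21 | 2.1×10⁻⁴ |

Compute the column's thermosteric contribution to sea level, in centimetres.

Δh ≈ 3.68 cm

Layer 1 at 21 °C → α = 2.1×10⁻⁴ K⁻¹
Layer 2 at 2 °C → α = 0.72×10⁻⁴ K⁻¹
0–44 m: 1.8 × 44 × 2.1×10⁻⁴ = 0.016632 m
0.61 × 0.72×10⁻⁴ × 460 = 0.0202032 m
Δh = 0.016632 + 0.0202032 = 0.0368352 m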